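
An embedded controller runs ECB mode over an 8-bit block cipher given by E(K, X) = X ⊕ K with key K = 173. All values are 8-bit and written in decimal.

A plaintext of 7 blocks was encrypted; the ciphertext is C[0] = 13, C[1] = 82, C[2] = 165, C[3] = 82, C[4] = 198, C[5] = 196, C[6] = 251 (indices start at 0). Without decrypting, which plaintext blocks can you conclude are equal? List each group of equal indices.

ECB encrypts each block independently with the same key, so equal ciphertext blocks imply equal plaintext blocks.
C[1] = C[3] = 82, so P[1] = P[3].

P[1] = P[3]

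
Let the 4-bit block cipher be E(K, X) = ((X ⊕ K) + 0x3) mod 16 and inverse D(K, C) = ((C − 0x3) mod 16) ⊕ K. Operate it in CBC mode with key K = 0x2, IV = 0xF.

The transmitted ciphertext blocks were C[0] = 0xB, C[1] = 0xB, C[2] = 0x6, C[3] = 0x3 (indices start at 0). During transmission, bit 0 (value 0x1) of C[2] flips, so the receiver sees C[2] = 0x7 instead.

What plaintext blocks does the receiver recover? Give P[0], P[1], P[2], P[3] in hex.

CBC decryption: P_i = D(K, C_i) ⊕ C_{i−1}, with C_{−1} = IV.
Only C[2] changed, to 0x7. In CBC, a change in C_i garbles P_i and flips the same bit in P_{i+1}. Decrypting the received ciphertext:
P[0]: D(K, 0xB) = 0xA; 0xA ⊕ 0xF = 0x5.
P[1]: D(K, 0xB) = 0xA; 0xA ⊕ 0xB = 0x1.
P[2]: D(K, 0x7) = 0x6; 0x6 ⊕ 0xB = 0xD.
P[3]: D(K, 0x3) = 0x2; 0x2 ⊕ 0x7 = 0x5.
Blocks that differ from the original plaintext: P[2], P[3].

P[0] = 0x5, P[1] = 0x1, P[2] = 0xD, P[3] = 0x5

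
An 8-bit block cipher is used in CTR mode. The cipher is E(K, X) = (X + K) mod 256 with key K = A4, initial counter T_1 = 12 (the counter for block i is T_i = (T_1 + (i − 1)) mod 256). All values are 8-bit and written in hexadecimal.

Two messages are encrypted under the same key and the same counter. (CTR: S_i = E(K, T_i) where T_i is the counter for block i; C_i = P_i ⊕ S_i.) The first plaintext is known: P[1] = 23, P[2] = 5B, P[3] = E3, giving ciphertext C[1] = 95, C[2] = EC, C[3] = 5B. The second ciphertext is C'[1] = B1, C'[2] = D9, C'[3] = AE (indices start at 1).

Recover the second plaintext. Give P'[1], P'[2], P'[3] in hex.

In CTR with a reused counter, both messages share the same keystream S_i, so C_i ⊕ C'_i = P_i ⊕ P'_i and thus P'_i = P_i ⊕ C_i ⊕ C'_i.
P'[1]: 23 ⊕ 95 ⊕ B1 = 07.
P'[2]: 5B ⊕ EC ⊕ D9 = 6E.
P'[3]: E3 ⊕ 5B ⊕ AE = 16.

P'[1] = 07, P'[2] = 6E, P'[3] = 16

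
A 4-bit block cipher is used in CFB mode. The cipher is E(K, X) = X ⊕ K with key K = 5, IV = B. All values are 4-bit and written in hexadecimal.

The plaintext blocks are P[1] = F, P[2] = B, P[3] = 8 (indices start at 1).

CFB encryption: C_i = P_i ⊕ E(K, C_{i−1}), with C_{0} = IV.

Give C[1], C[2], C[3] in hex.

C[1] = 1, C[2] = F, C[3] = 2

C[1]: E(K, B) = E; F ⊕ E = 1.
C[2]: E(K, 1) = 4; B ⊕ 4 = F.
C[3]: E(K, F) = A; 8 ⊕ A = 2.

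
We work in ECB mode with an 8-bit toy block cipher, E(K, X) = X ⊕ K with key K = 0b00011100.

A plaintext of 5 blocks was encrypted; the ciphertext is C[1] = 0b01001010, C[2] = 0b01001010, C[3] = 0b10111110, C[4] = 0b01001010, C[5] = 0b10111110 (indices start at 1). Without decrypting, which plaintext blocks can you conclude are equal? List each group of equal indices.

P[1] = P[2] = P[4]; P[3] = P[5]

ECB encrypts each block independently with the same key, so equal ciphertext blocks imply equal plaintext blocks.
C[1] = C[2] = C[4] = 0b01001010, so P[1] = P[2] = P[4].
C[3] = C[5] = 0b10111110, so P[3] = P[5].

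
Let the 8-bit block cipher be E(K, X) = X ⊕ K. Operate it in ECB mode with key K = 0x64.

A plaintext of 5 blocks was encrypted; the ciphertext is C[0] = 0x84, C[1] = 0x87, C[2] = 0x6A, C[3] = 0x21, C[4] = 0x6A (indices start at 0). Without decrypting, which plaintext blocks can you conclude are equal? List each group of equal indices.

ECB encrypts each block independently with the same key, so equal ciphertext blocks imply equal plaintext blocks.
C[2] = C[4] = 0x6A, so P[2] = P[4].

P[2] = P[4]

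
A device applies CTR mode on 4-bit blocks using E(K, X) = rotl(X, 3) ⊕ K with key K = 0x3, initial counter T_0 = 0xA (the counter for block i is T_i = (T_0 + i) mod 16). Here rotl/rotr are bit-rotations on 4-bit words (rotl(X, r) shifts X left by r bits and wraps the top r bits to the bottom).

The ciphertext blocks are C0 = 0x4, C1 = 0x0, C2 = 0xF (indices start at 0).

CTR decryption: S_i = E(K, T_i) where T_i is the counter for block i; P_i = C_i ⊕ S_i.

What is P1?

P1 = 0xE

P1: T = 0xB, S = E(K, T) = 0xE; 0x0 ⊕ 0xE = 0xE.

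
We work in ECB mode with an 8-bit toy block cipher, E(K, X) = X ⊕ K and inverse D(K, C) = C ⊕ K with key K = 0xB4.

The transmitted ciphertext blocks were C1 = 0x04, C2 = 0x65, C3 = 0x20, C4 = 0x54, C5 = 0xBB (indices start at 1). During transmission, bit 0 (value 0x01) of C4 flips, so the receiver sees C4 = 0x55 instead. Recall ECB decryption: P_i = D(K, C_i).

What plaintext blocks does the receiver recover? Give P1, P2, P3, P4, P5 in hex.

P1 = 0xB0, P2 = 0xD1, P3 = 0x94, P4 = 0xE1, P5 = 0x0F

Only C4 changed, to 0x55. In ECB, a change in C_i affects only P_i. Decrypting the received ciphertext:
P1: D(K, 0x04) = 0xB0.
P2: D(K, 0x65) = 0xD1.
P3: D(K, 0x20) = 0x94.
P4: D(K, 0x55) = 0xE1.
P5: D(K, 0xBB) = 0x0F.
Blocks that differ from the original plaintext: P4.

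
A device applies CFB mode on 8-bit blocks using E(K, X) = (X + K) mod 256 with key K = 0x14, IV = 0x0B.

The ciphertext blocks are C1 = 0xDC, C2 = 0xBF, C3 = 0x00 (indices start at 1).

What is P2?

P2 = 0x4F

CFB decryption: P_i = C_i ⊕ E(K, C_{i−1}), with C_{0} = IV.
P2: E(K, 0xDC) = 0xF0; 0xBF ⊕ 0xF0 = 0x4F.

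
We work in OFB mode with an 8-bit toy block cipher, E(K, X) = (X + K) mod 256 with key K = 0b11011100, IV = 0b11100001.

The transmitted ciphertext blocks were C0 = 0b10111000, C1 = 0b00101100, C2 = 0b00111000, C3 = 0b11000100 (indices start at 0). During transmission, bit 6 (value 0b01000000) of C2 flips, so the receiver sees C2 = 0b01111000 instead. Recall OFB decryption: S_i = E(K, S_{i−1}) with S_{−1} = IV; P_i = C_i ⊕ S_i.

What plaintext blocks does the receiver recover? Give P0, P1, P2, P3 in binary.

P0 = 0b00000101, P1 = 0b10110101, P2 = 0b00001101, P3 = 0b10010101

Only C2 changed, to 0b01111000. In OFB, a change in C_i flips the same bit in P_i only; the keystream is unaffected. Decrypting the received ciphertext:
P0: S = E(K, 0b11100001) = 0b10111101; 0b10111000 ⊕ 0b10111101 = 0b00000101.
P1: S = E(K, 0b10111101) = 0b10011001; 0b00101100 ⊕ 0b10011001 = 0b10110101.
P2: S = E(K, 0b10011001) = 0b01110101; 0b01111000 ⊕ 0b01110101 = 0b00001101.
P3: S = E(K, 0b01110101) = 0b01010001; 0b11000100 ⊕ 0b01010001 = 0b10010101.
Blocks that differ from the original plaintext: P2.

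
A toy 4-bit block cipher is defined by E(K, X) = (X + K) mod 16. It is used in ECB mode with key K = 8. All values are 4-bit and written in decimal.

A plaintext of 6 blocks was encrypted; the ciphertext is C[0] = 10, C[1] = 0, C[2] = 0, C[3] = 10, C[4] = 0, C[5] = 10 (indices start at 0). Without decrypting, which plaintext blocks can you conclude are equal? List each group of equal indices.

P[0] = P[3] = P[5]; P[1] = P[2] = P[4]

ECB encrypts each block independently with the same key, so equal ciphertext blocks imply equal plaintext blocks.
C[0] = C[3] = C[5] = 10, so P[0] = P[3] = P[5].
C[1] = C[2] = C[4] = 0, so P[1] = P[2] = P[4].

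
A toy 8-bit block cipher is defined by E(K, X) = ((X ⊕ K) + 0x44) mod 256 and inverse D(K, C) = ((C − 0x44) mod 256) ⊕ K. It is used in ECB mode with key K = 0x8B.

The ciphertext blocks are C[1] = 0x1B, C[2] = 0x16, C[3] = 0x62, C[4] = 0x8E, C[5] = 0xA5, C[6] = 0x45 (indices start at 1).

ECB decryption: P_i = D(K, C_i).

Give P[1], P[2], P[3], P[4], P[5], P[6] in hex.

P[1] = 0x5C, P[2] = 0x59, P[3] = 0x95, P[4] = 0xC1, P[5] = 0xEA, P[6] = 0x8A

P[1]: D(K, 0x1B) = 0x5C.
P[2]: D(K, 0x16) = 0x59.
P[3]: D(K, 0x62) = 0x95.
P[4]: D(K, 0x8E) = 0xC1.
P[5]: D(K, 0xA5) = 0xEA.
P[6]: D(K, 0x45) = 0x8A.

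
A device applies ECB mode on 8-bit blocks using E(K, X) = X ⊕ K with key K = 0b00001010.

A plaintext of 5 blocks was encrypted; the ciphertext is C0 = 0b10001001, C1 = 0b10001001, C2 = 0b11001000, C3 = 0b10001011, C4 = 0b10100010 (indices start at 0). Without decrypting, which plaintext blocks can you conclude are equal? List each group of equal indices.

P0 = P1

ECB encrypts each block independently with the same key, so equal ciphertext blocks imply equal plaintext blocks.
C0 = C1 = 0b10001001, so P0 = P1.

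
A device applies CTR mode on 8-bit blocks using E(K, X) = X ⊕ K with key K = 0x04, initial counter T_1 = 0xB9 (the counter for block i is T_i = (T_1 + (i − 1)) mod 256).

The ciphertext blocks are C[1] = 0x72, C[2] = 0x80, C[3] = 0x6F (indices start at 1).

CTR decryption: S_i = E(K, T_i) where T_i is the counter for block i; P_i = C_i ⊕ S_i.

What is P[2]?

P[2]: T = 0xBA, S = E(K, T) = 0xBE; 0x80 ⊕ 0xBE = 0x3E.

P[2] = 0x3E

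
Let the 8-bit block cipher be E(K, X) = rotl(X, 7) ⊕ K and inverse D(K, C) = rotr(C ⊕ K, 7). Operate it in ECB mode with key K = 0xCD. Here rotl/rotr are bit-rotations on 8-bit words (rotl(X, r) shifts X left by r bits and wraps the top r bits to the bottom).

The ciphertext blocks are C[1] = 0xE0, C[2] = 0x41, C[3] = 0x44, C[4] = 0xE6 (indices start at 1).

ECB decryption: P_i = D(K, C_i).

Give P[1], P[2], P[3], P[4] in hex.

P[1] = 0x5A, P[2] = 0x19, P[3] = 0x13, P[4] = 0x56

P[1]: D(K, 0xE0) = 0x5A.
P[2]: D(K, 0x41) = 0x19.
P[3]: D(K, 0x44) = 0x13.
P[4]: D(K, 0xE6) = 0x56.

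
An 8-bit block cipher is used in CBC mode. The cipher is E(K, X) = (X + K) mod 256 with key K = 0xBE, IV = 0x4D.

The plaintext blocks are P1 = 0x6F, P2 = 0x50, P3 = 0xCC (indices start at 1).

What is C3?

CBC encryption: C_i = E(K, P_i ⊕ C_{i−1}), with C_{0} = IV.
C1: P1 ⊕ 0x4D = 0x22; E(K, 0x22) = 0xE0.
C2: P2 ⊕ 0xE0 = 0xB0; E(K, 0xB0) = 0x6E.
C3: P3 ⊕ 0x6E = 0xA2; E(K, 0xA2) = 0x60.

C3 = 0x60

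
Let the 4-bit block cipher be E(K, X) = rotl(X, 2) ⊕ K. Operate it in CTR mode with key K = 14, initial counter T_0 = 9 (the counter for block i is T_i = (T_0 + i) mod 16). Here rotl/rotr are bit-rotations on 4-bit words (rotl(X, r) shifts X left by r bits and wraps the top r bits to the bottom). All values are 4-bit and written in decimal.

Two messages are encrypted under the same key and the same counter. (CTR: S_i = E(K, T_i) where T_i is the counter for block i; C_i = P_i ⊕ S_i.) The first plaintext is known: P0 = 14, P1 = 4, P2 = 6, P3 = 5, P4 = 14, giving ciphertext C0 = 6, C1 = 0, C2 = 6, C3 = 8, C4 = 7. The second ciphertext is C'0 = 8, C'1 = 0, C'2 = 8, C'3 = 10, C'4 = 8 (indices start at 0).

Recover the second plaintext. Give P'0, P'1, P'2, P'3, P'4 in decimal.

In CTR with a reused counter, both messages share the same keystream S_i, so C_i ⊕ C'_i = P_i ⊕ P'_i and thus P'_i = P_i ⊕ C_i ⊕ C'_i.
P'0: 14 ⊕ 6 ⊕ 8 = 0.
P'1: 4 ⊕ 0 ⊕ 0 = 4.
P'2: 6 ⊕ 6 ⊕ 8 = 8.
P'3: 5 ⊕ 8 ⊕ 10 = 7.
P'4: 14 ⊕ 7 ⊕ 8 = 1.

P'0 = 0, P'1 = 4, P'2 = 8, P'3 = 7, P'4 = 1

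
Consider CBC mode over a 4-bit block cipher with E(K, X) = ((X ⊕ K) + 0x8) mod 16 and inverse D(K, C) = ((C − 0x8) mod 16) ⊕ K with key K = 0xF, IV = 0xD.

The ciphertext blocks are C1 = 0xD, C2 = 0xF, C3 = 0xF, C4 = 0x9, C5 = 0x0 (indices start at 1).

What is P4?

CBC decryption: P_i = D(K, C_i) ⊕ C_{i−1}, with C_{0} = IV.
P4: D(K, 0x9) = 0xE; 0xE ⊕ 0xF = 0x1.

P4 = 0x1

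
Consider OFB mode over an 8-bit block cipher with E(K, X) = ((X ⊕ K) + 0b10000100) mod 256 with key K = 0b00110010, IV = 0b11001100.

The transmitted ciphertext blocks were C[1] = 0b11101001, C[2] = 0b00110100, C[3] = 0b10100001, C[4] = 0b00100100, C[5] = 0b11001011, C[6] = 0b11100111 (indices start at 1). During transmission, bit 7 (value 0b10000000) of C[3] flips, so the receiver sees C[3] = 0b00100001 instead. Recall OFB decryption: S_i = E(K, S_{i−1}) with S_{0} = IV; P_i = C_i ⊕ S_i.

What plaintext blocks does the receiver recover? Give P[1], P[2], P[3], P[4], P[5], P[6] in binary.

P[1] = 0b01101011, P[2] = 0b00000000, P[3] = 0b10101011, P[4] = 0b00011000, P[5] = 0b01011001, P[6] = 0b11000011

Only C[3] changed, to 0b00100001. In OFB, a change in C_i flips the same bit in P_i only; the keystream is unaffected. Decrypting the received ciphertext:
P[1]: S = E(K, 0b11001100) = 0b10000010; 0b11101001 ⊕ 0b10000010 = 0b01101011.
P[2]: S = E(K, 0b10000010) = 0b00110100; 0b00110100 ⊕ 0b00110100 = 0b00000000.
P[3]: S = E(K, 0b00110100) = 0b10001010; 0b00100001 ⊕ 0b10001010 = 0b10101011.
P[4]: S = E(K, 0b10001010) = 0b00111100; 0b00100100 ⊕ 0b00111100 = 0b00011000.
P[5]: S = E(K, 0b00111100) = 0b10010010; 0b11001011 ⊕ 0b10010010 = 0b01011001.
P[6]: S = E(K, 0b10010010) = 0b00100100; 0b11100111 ⊕ 0b00100100 = 0b11000011.
Blocks that differ from the original plaintext: P[3].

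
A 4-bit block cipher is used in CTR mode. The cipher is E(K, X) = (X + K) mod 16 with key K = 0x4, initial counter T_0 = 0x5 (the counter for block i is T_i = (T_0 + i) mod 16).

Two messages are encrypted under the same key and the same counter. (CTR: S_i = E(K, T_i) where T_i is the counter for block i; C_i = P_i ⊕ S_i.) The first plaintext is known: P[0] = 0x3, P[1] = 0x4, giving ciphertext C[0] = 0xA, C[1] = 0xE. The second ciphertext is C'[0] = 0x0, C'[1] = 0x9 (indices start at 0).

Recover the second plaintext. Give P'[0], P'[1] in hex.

In CTR with a reused counter, both messages share the same keystream S_i, so C_i ⊕ C'_i = P_i ⊕ P'_i and thus P'_i = P_i ⊕ C_i ⊕ C'_i.
P'[0]: 0x3 ⊕ 0xA ⊕ 0x0 = 0x9.
P'[1]: 0x4 ⊕ 0xE ⊕ 0x9 = 0x3.

P'[0] = 0x9, P'[1] = 0x3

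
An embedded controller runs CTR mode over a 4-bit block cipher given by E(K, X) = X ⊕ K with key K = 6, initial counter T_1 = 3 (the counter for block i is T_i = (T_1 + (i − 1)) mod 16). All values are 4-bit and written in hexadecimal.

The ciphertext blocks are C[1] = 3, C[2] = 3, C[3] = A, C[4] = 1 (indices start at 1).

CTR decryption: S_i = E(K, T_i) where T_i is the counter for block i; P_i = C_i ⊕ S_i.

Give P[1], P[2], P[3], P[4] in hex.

P[1]: T = 3, S = E(K, T) = 5; 3 ⊕ 5 = 6.
P[2]: T = 4, S = E(K, T) = 2; 3 ⊕ 2 = 1.
P[3]: T = 5, S = E(K, T) = 3; A ⊕ 3 = 9.
P[4]: T = 6, S = E(K, T) = 0; 1 ⊕ 0 = 1.

P[1] = 6, P[2] = 1, P[3] = 9, P[4] = 1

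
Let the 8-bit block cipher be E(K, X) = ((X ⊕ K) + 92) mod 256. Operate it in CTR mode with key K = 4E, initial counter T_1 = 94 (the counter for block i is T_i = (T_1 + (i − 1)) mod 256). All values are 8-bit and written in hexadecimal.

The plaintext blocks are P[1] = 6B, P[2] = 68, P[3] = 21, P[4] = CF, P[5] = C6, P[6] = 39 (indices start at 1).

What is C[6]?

CTR encryption: S_i = E(K, T_i) where T_i is the counter for block i; C_i = P_i ⊕ S_i.
C[1]: T = 94, S = E(K, T) = 6C; 6B ⊕ 6C = 07.
C[2]: T = 95, S = E(K, T) = 6D; 68 ⊕ 6D = 05.
C[3]: T = 96, S = E(K, T) = 6A; 21 ⊕ 6A = 4B.
C[4]: T = 97, S = E(K, T) = 6B; CF ⊕ 6B = A4.
C[5]: T = 98, S = E(K, T) = 68; C6 ⊕ 68 = AE.
C[6]: T = 99, S = E(K, T) = 69; 39 ⊕ 69 = 50.

C[6] = 50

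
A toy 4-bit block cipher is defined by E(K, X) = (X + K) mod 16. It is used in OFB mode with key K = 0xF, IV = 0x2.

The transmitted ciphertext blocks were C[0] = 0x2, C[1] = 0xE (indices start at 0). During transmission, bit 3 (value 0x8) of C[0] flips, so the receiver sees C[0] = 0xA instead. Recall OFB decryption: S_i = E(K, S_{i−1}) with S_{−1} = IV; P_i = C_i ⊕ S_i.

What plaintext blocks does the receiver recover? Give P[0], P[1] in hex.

Only C[0] changed, to 0xA. In OFB, a change in C_i flips the same bit in P_i only; the keystream is unaffected. Decrypting the received ciphertext:
P[0]: S = E(K, 0x2) = 0x1; 0xA ⊕ 0x1 = 0xB.
P[1]: S = E(K, 0x1) = 0x0; 0xE ⊕ 0x0 = 0xE.
Blocks that differ from the original plaintext: P[0].

P[0] = 0xB, P[1] = 0xE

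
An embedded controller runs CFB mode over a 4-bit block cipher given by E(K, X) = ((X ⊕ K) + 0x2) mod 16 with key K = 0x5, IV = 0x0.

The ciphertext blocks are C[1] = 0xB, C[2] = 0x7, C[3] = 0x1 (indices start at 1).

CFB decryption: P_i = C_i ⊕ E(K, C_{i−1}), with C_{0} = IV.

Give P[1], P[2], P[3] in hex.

P[1] = 0xC, P[2] = 0x7, P[3] = 0x5

P[1]: E(K, 0x0) = 0x7; 0xB ⊕ 0x7 = 0xC.
P[2]: E(K, 0xB) = 0x0; 0x7 ⊕ 0x0 = 0x7.
P[3]: E(K, 0x7) = 0x4; 0x1 ⊕ 0x4 = 0x5.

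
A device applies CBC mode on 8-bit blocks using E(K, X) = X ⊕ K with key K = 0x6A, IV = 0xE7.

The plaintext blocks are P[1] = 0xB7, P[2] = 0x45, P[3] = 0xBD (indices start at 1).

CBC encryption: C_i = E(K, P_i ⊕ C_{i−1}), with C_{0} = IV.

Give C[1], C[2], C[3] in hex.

C[1]: P[1] ⊕ 0xE7 = 0x50; E(K, 0x50) = 0x3A.
C[2]: P[2] ⊕ 0x3A = 0x7F; E(K, 0x7F) = 0x15.
C[3]: P[3] ⊕ 0x15 = 0xA8; E(K, 0xA8) = 0xC2.

C[1] = 0x3A, C[2] = 0x15, C[3] = 0xC2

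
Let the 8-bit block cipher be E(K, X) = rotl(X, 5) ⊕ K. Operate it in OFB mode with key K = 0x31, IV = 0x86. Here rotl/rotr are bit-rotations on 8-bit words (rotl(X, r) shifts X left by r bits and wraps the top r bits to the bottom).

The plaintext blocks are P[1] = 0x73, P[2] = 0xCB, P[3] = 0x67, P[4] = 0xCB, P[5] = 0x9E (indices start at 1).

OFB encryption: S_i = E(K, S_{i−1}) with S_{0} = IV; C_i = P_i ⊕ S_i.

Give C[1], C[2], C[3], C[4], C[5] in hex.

C[1] = 0x92, C[2] = 0xC6, C[3] = 0xF7, C[4] = 0xE8, C[5] = 0xCB

C[1]: S = E(K, 0x86) = 0xE1; 0x73 ⊕ 0xE1 = 0x92.
C[2]: S = E(K, 0xE1) = 0x0D; 0xCB ⊕ 0x0D = 0xC6.
C[3]: S = E(K, 0x0D) = 0x90; 0x67 ⊕ 0x90 = 0xF7.
C[4]: S = E(K, 0x90) = 0x23; 0xCB ⊕ 0x23 = 0xE8.
C[5]: S = E(K, 0x23) = 0x55; 0x9E ⊕ 0x55 = 0xCB.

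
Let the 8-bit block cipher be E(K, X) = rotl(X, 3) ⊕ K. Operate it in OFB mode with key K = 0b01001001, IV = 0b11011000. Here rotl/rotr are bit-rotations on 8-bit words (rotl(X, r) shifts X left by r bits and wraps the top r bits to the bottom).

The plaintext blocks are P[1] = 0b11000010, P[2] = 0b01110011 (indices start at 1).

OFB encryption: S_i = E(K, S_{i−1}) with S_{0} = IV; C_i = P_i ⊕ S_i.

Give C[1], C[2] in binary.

C[1]: S = E(K, 0b11011000) = 0b10001111; 0b11000010 ⊕ 0b10001111 = 0b01001101.
C[2]: S = E(K, 0b10001111) = 0b00110101; 0b01110011 ⊕ 0b00110101 = 0b01000110.

C[1] = 0b01001101, C[2] = 0b01000110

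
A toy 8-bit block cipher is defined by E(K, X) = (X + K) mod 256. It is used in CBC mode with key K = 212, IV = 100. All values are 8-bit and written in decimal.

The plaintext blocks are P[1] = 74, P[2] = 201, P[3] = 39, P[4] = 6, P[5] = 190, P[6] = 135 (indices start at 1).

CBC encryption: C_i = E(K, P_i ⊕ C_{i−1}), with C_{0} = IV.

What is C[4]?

C[4] = 94

C[1]: P[1] ⊕ 100 = 46; E(K, 46) = 2.
C[2]: P[2] ⊕ 2 = 203; E(K, 203) = 159.
C[3]: P[3] ⊕ 159 = 184; E(K, 184) = 140.
C[4]: P[4] ⊕ 140 = 138; E(K, 138) = 94.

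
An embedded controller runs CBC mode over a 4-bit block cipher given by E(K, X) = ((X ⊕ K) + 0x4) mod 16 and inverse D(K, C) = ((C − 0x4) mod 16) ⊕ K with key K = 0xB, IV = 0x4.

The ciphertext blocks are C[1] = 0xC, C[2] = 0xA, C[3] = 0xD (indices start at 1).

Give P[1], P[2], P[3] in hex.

P[1] = 0x7, P[2] = 0x1, P[3] = 0x8

CBC decryption: P_i = D(K, C_i) ⊕ C_{i−1}, with C_{0} = IV.
P[1]: D(K, 0xC) = 0x3; 0x3 ⊕ 0x4 = 0x7.
P[2]: D(K, 0xA) = 0xD; 0xD ⊕ 0xC = 0x1.
P[3]: D(K, 0xD) = 0x2; 0x2 ⊕ 0xA = 0x8.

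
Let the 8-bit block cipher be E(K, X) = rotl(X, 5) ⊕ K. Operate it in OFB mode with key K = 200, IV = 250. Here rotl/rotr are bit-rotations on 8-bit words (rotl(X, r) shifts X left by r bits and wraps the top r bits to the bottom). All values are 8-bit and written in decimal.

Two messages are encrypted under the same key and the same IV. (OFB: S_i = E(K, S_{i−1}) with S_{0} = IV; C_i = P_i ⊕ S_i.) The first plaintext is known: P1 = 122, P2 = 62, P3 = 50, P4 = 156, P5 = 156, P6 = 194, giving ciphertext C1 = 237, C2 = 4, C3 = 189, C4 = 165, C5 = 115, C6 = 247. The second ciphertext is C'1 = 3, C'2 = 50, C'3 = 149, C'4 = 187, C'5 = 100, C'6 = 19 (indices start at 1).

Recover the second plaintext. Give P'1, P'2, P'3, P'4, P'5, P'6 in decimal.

In OFB with a reused IV, both messages share the same keystream S_i, so C_i ⊕ C'_i = P_i ⊕ P'_i and thus P'_i = P_i ⊕ C_i ⊕ C'_i.
P'1: 122 ⊕ 237 ⊕ 3 = 148.
P'2: 62 ⊕ 4 ⊕ 50 = 8.
P'3: 50 ⊕ 189 ⊕ 149 = 26.
P'4: 156 ⊕ 165 ⊕ 187 = 130.
P'5: 156 ⊕ 115 ⊕ 100 = 139.
P'6: 194 ⊕ 247 ⊕ 19 = 38.

P'1 = 148, P'2 = 8, P'3 = 26, P'4 = 130, P'5 = 139, P'6 = 38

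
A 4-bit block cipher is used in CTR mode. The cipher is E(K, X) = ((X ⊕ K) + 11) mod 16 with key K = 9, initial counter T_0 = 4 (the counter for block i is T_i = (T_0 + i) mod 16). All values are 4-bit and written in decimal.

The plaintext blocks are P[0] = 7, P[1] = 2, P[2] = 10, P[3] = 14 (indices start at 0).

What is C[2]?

CTR encryption: S_i = E(K, T_i) where T_i is the counter for block i; C_i = P_i ⊕ S_i.
C[0]: T = 4, S = E(K, T) = 8; 7 ⊕ 8 = 15.
C[1]: T = 5, S = E(K, T) = 7; 2 ⊕ 7 = 5.
C[2]: T = 6, S = E(K, T) = 10; 10 ⊕ 10 = 0.

C[2] = 0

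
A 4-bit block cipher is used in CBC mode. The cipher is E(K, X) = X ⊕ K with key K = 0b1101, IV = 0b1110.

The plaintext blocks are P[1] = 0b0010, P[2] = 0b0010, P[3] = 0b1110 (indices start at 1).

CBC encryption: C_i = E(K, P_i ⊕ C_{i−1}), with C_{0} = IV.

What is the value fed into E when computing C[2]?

0b0011

C[1]: P[1] ⊕ 0b1110 = 0b1100; E(K, 0b1100) = 0b0001.
C[2]: P[2] ⊕ 0b0001 = 0b0011; E(K, 0b0011) = 0b1110.
So the input to E for block [2] is 0b0011.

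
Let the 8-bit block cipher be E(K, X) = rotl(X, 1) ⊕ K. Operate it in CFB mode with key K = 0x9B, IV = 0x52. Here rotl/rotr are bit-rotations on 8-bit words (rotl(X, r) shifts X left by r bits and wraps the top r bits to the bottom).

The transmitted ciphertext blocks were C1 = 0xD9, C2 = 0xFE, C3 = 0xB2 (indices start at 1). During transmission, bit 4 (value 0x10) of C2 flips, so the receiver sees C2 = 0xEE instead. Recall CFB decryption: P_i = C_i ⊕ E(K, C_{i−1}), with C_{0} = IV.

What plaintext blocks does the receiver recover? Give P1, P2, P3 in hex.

P1 = 0xE6, P2 = 0xC6, P3 = 0xF4

Only C2 changed, to 0xEE. In CFB, a change in C_i flips the same bit in P_i and garbles P_{i+1}. Decrypting the received ciphertext:
P1: E(K, 0x52) = 0x3F; 0xD9 ⊕ 0x3F = 0xE6.
P2: E(K, 0xD9) = 0x28; 0xEE ⊕ 0x28 = 0xC6.
P3: E(K, 0xEE) = 0x46; 0xB2 ⊕ 0x46 = 0xF4.
Blocks that differ from the original plaintext: P2, P3.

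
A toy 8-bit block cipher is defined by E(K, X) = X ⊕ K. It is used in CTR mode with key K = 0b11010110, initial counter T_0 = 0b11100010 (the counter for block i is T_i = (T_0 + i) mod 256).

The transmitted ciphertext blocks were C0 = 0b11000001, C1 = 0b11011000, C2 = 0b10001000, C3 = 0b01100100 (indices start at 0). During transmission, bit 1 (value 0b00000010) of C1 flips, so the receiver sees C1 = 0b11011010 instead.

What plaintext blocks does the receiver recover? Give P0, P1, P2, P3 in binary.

P0 = 0b11110101, P1 = 0b11101111, P2 = 0b10111010, P3 = 0b01010111

CTR decryption: S_i = E(K, T_i) where T_i is the counter for block i; P_i = C_i ⊕ S_i.
Only C1 changed, to 0b11011010. In CTR, a change in C_i flips the same bit in P_i only; the keystream is unaffected. Decrypting the received ciphertext:
P0: T = 0b11100010, S = E(K, T) = 0b00110100; 0b11000001 ⊕ 0b00110100 = 0b11110101.
P1: T = 0b11100011, S = E(K, T) = 0b00110101; 0b11011010 ⊕ 0b00110101 = 0b11101111.
P2: T = 0b11100100, S = E(K, T) = 0b00110010; 0b10001000 ⊕ 0b00110010 = 0b10111010.
P3: T = 0b11100101, S = E(K, T) = 0b00110011; 0b01100100 ⊕ 0b00110011 = 0b01010111.
Blocks that differ from the original plaintext: P1.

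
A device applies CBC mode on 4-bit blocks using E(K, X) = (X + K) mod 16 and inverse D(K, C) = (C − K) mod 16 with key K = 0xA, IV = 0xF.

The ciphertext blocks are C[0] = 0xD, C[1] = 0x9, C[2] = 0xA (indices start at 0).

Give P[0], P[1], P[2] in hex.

CBC decryption: P_i = D(K, C_i) ⊕ C_{i−1}, with C_{−1} = IV.
P[0]: D(K, 0xD) = 0x3; 0x3 ⊕ 0xF = 0xC.
P[1]: D(K, 0x9) = 0xF; 0xF ⊕ 0xD = 0x2.
P[2]: D(K, 0xA) = 0x0; 0x0 ⊕ 0x9 = 0x9.

P[0] = 0xC, P[1] = 0x2, P[2] = 0x9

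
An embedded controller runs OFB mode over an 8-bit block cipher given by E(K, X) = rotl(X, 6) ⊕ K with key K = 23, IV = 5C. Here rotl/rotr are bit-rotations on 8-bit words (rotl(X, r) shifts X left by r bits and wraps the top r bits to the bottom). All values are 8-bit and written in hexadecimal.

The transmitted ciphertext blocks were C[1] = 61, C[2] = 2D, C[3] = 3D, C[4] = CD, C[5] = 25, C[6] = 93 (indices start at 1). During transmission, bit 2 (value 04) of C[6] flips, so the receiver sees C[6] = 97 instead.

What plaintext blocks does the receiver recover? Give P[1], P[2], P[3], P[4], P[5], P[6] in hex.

OFB decryption: S_i = E(K, S_{i−1}) with S_{0} = IV; P_i = C_i ⊕ S_i.
Only C[6] changed, to 97. In OFB, a change in C_i flips the same bit in P_i only; the keystream is unaffected. Decrypting the received ciphertext:
P[1]: S = E(K, 5C) = 34; 61 ⊕ 34 = 55.
P[2]: S = E(K, 34) = 2E; 2D ⊕ 2E = 03.
P[3]: S = E(K, 2E) = A8; 3D ⊕ A8 = 95.
P[4]: S = E(K, A8) = 09; CD ⊕ 09 = C4.
P[5]: S = E(K, 09) = 61; 25 ⊕ 61 = 44.
P[6]: S = E(K, 61) = 7B; 97 ⊕ 7B = EC.
Blocks that differ from the original plaintext: P[6].

P[1] = 55, P[2] = 03, P[3] = 95, P[4] = C4, P[5] = 44, P[6] = EC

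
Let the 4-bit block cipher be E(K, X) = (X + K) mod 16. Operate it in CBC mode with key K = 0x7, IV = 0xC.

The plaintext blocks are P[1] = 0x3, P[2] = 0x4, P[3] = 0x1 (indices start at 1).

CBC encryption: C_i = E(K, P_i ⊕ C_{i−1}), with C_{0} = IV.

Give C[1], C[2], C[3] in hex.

C[1] = 0x6, C[2] = 0x9, C[3] = 0xF

C[1]: P[1] ⊕ 0xC = 0xF; E(K, 0xF) = 0x6.
C[2]: P[2] ⊕ 0x6 = 0x2; E(K, 0x2) = 0x9.
C[3]: P[3] ⊕ 0x9 = 0x8; E(K, 0x8) = 0xF.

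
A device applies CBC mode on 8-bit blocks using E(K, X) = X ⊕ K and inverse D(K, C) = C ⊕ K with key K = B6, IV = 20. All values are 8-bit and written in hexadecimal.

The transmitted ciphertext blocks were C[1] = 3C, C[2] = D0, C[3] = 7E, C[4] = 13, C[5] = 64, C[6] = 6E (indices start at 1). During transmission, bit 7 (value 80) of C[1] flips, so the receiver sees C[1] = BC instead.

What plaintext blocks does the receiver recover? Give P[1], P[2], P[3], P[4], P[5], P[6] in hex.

P[1] = 2A, P[2] = DA, P[3] = 18, P[4] = DB, P[5] = C1, P[6] = BC

CBC decryption: P_i = D(K, C_i) ⊕ C_{i−1}, with C_{0} = IV.
Only C[1] changed, to BC. In CBC, a change in C_i garbles P_i and flips the same bit in P_{i+1}. Decrypting the received ciphertext:
P[1]: D(K, BC) = 0A; 0A ⊕ 20 = 2A.
P[2]: D(K, D0) = 66; 66 ⊕ BC = DA.
P[3]: D(K, 7E) = C8; C8 ⊕ D0 = 18.
P[4]: D(K, 13) = A5; A5 ⊕ 7E = DB.
P[5]: D(K, 64) = D2; D2 ⊕ 13 = C1.
P[6]: D(K, 6E) = D8; D8 ⊕ 64 = BC.
Blocks that differ from the original plaintext: P[1], P[2].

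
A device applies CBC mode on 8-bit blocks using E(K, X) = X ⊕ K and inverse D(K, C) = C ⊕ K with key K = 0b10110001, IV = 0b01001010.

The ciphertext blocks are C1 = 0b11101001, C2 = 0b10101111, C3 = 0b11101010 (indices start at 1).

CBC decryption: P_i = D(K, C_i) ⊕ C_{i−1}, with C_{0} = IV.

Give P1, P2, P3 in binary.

P1 = 0b00010010, P2 = 0b11110111, P3 = 0b11110100

P1: D(K, 0b11101001) = 0b01011000; 0b01011000 ⊕ 0b01001010 = 0b00010010.
P2: D(K, 0b10101111) = 0b00011110; 0b00011110 ⊕ 0b11101001 = 0b11110111.
P3: D(K, 0b11101010) = 0b01011011; 0b01011011 ⊕ 0b10101111 = 0b11110100.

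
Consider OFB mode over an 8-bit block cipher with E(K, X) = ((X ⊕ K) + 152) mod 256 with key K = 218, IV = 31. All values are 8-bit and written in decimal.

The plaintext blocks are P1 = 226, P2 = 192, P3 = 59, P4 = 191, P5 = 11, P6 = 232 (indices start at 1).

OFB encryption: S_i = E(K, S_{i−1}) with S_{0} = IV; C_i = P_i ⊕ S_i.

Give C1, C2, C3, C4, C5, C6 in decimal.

C1 = 191, C2 = 223, C3 = 102, C4 = 160, C5 = 86, C6 = 247

C1: S = E(K, 31) = 93; 226 ⊕ 93 = 191.
C2: S = E(K, 93) = 31; 192 ⊕ 31 = 223.
C3: S = E(K, 31) = 93; 59 ⊕ 93 = 102.
C4: S = E(K, 93) = 31; 191 ⊕ 31 = 160.
C5: S = E(K, 31) = 93; 11 ⊕ 93 = 86.
C6: S = E(K, 93) = 31; 232 ⊕ 31 = 247.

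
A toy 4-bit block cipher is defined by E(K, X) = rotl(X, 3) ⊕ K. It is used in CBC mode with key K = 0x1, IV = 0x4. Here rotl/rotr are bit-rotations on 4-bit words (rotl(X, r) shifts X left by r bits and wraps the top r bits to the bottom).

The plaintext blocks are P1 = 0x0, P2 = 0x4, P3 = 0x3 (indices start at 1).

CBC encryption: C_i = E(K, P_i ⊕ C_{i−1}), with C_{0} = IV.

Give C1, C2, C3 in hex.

C1: P1 ⊕ 0x4 = 0x4; E(K, 0x4) = 0x3.
C2: P2 ⊕ 0x3 = 0x7; E(K, 0x7) = 0xA.
C3: P3 ⊕ 0xA = 0x9; E(K, 0x9) = 0xD.

C1 = 0x3, C2 = 0xA, C3 = 0xD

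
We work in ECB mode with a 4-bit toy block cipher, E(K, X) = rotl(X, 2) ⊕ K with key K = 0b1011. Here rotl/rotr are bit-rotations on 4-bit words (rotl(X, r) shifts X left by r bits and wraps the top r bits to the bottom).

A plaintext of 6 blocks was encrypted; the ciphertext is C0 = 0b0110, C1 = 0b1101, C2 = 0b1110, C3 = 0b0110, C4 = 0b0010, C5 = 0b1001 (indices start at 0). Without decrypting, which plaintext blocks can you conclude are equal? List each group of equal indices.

P0 = P3

ECB encrypts each block independently with the same key, so equal ciphertext blocks imply equal plaintext blocks.
C0 = C3 = 0b0110, so P0 = P3.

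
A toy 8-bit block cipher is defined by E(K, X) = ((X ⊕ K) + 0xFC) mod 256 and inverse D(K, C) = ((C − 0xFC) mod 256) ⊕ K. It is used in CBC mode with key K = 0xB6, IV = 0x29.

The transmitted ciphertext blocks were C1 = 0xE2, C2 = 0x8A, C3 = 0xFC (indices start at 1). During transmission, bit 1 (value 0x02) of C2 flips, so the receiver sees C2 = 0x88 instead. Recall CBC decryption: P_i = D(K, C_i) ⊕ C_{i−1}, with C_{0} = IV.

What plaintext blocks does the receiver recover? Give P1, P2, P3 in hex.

Only C2 changed, to 0x88. In CBC, a change in C_i garbles P_i and flips the same bit in P_{i+1}. Decrypting the received ciphertext:
P1: D(K, 0xE2) = 0x50; 0x50 ⊕ 0x29 = 0x79.
P2: D(K, 0x88) = 0x3A; 0x3A ⊕ 0xE2 = 0xD8.
P3: D(K, 0xFC) = 0xB6; 0xB6 ⊕ 0x88 = 0x3E.
Blocks that differ from the original plaintext: P2, P3.

P1 = 0x79, P2 = 0xD8, P3 = 0x3E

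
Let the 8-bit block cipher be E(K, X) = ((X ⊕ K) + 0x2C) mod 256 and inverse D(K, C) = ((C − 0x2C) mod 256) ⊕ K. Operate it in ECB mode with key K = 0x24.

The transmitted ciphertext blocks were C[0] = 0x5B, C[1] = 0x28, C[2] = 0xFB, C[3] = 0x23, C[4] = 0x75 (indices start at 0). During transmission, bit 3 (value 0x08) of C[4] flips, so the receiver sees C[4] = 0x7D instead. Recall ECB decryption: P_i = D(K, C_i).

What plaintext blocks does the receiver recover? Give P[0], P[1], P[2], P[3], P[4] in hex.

Only C[4] changed, to 0x7D. In ECB, a change in C_i affects only P_i. Decrypting the received ciphertext:
P[0]: D(K, 0x5B) = 0x0B.
P[1]: D(K, 0x28) = 0xD8.
P[2]: D(K, 0xFB) = 0xEB.
P[3]: D(K, 0x23) = 0xD3.
P[4]: D(K, 0x7D) = 0x75.
Blocks that differ from the original plaintext: P[4].

P[0] = 0x0B, P[1] = 0xD8, P[2] = 0xEB, P[3] = 0xD3, P[4] = 0x75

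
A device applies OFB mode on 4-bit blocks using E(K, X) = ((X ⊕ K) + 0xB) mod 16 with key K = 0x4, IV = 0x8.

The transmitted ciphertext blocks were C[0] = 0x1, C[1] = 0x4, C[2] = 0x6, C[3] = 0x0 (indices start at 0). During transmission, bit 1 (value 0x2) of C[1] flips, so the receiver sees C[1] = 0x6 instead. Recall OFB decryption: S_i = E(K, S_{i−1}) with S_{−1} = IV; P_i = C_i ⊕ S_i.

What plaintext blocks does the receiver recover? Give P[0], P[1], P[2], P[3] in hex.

P[0] = 0x6, P[1] = 0x8, P[2] = 0x3, P[3] = 0xC

Only C[1] changed, to 0x6. In OFB, a change in C_i flips the same bit in P_i only; the keystream is unaffected. Decrypting the received ciphertext:
P[0]: S = E(K, 0x8) = 0x7; 0x1 ⊕ 0x7 = 0x6.
P[1]: S = E(K, 0x7) = 0xE; 0x6 ⊕ 0xE = 0x8.
P[2]: S = E(K, 0xE) = 0x5; 0x6 ⊕ 0x5 = 0x3.
P[3]: S = E(K, 0x5) = 0xC; 0x0 ⊕ 0xC = 0xC.
Blocks that differ from the original plaintext: P[1].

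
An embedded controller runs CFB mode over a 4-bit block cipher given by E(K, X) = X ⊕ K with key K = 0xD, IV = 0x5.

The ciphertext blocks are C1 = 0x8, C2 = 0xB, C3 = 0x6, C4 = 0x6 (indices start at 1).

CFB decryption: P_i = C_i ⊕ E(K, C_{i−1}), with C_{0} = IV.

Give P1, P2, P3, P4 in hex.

P1 = 0x0, P2 = 0xE, P3 = 0x0, P4 = 0xD

P1: E(K, 0x5) = 0x8; 0x8 ⊕ 0x8 = 0x0.
P2: E(K, 0x8) = 0x5; 0xB ⊕ 0x5 = 0xE.
P3: E(K, 0xB) = 0x6; 0x6 ⊕ 0x6 = 0x0.
P4: E(K, 0x6) = 0xB; 0x6 ⊕ 0xB = 0xD.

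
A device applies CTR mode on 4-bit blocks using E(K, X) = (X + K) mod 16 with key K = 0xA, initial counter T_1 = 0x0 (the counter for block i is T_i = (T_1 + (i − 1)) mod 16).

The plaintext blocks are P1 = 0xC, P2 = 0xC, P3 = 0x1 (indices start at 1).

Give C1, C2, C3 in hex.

C1 = 0x6, C2 = 0x7, C3 = 0xD

CTR encryption: S_i = E(K, T_i) where T_i is the counter for block i; C_i = P_i ⊕ S_i.
C1: T = 0x0, S = E(K, T) = 0xA; 0xC ⊕ 0xA = 0x6.
C2: T = 0x1, S = E(K, T) = 0xB; 0xC ⊕ 0xB = 0x7.
C3: T = 0x2, S = E(K, T) = 0xC; 0x1 ⊕ 0xC = 0xD.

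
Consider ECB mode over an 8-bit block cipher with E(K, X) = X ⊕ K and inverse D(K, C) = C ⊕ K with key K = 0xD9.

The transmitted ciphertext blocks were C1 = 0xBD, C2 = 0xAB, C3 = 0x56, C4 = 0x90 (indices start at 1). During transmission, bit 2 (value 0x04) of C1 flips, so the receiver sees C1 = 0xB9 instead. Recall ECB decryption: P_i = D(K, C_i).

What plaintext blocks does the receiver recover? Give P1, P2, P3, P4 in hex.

P1 = 0x60, P2 = 0x72, P3 = 0x8F, P4 = 0x49

Only C1 changed, to 0xB9. In ECB, a change in C_i affects only P_i. Decrypting the received ciphertext:
P1: D(K, 0xB9) = 0x60.
P2: D(K, 0xAB) = 0x72.
P3: D(K, 0x56) = 0x8F.
P4: D(K, 0x90) = 0x49.
Blocks that differ from the original plaintext: P1.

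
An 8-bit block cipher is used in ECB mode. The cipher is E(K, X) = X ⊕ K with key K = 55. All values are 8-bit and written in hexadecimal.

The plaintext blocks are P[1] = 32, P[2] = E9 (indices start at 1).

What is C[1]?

C[1] = 67

ECB encryption: C_i = E(K, P_i).
C[1]: E(K, 32) = 67.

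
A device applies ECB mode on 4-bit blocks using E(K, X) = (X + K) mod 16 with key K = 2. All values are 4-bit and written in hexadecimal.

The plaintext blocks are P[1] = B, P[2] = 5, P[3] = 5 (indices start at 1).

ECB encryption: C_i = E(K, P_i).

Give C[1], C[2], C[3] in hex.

C[1] = D, C[2] = 7, C[3] = 7

C[1]: E(K, B) = D.
C[2]: E(K, 5) = 7.
C[3]: E(K, 5) = 7.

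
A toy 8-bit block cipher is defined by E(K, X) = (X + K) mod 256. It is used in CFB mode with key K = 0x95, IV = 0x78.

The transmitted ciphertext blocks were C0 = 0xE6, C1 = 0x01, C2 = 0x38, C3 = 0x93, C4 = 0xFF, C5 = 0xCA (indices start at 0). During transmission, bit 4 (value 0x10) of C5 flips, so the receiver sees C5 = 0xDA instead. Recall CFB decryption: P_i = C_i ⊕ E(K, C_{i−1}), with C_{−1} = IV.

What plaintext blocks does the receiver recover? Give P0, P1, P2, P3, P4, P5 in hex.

Only C5 changed, to 0xDA. In CFB, a change in C_i flips the same bit in P_i and garbles P_{i+1}. Decrypting the received ciphertext:
P0: E(K, 0x78) = 0x0D; 0xE6 ⊕ 0x0D = 0xEB.
P1: E(K, 0xE6) = 0x7B; 0x01 ⊕ 0x7B = 0x7A.
P2: E(K, 0x01) = 0x96; 0x38 ⊕ 0x96 = 0xAE.
P3: E(K, 0x38) = 0xCD; 0x93 ⊕ 0xCD = 0x5E.
P4: E(K, 0x93) = 0x28; 0xFF ⊕ 0x28 = 0xD7.
P5: E(K, 0xFF) = 0x94; 0xDA ⊕ 0x94 = 0x4E.
Blocks that differ from the original plaintext: P5.

P0 = 0xEB, P1 = 0x7A, P2 = 0xAE, P3 = 0x5E, P4 = 0xD7, P5 = 0x4E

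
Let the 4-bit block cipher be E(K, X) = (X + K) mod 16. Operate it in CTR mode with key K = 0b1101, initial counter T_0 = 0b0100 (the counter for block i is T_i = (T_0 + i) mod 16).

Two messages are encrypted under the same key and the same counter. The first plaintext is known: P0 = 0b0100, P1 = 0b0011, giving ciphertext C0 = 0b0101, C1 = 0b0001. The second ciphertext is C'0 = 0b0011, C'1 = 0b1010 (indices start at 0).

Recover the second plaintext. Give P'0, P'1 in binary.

P'0 = 0b0010, P'1 = 0b1000

In CTR with a reused counter, both messages share the same keystream S_i, so C_i ⊕ C'_i = P_i ⊕ P'_i and thus P'_i = P_i ⊕ C_i ⊕ C'_i.
P'0: 0b0100 ⊕ 0b0101 ⊕ 0b0011 = 0b0010.
P'1: 0b0011 ⊕ 0b0001 ⊕ 0b1010 = 0b1000.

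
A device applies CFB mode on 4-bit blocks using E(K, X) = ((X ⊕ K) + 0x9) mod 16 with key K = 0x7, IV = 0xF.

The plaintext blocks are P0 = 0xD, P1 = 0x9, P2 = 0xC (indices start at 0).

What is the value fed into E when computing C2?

CFB encryption: C_i = P_i ⊕ E(K, C_{i−1}), with C_{−1} = IV.
C0: E(K, 0xF) = 0x1; 0xD ⊕ 0x1 = 0xC.
C1: E(K, 0xC) = 0x4; 0x9 ⊕ 0x4 = 0xD.
C2: E(K, 0xD) = 0x3; 0xC ⊕ 0x3 = 0xF.
So the input to E for block 2 is 0xD.

0xD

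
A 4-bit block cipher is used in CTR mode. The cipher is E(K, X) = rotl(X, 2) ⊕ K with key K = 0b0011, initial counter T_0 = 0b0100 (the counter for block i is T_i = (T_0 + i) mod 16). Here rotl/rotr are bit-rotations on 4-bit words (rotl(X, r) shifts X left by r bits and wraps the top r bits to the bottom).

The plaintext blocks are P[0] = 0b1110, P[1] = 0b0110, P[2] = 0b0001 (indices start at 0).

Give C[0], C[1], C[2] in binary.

CTR encryption: S_i = E(K, T_i) where T_i is the counter for block i; C_i = P_i ⊕ S_i.
C[0]: T = 0b0100, S = E(K, T) = 0b0010; 0b1110 ⊕ 0b0010 = 0b1100.
C[1]: T = 0b0101, S = E(K, T) = 0b0110; 0b0110 ⊕ 0b0110 = 0b0000.
C[2]: T = 0b0110, S = E(K, T) = 0b1010; 0b0001 ⊕ 0b1010 = 0b1011.

C[0] = 0b1100, C[1] = 0b0000, C[2] = 0b1011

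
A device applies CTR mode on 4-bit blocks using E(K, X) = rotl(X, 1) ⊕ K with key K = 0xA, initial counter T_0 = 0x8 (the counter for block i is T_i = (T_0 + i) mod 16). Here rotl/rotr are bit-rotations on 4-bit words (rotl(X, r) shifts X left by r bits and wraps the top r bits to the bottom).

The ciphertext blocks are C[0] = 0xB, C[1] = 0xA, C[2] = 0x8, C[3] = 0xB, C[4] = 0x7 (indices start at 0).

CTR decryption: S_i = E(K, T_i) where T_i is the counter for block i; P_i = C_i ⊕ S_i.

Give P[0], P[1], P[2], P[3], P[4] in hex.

P[0] = 0x0, P[1] = 0x3, P[2] = 0x7, P[3] = 0x6, P[4] = 0x4

P[0]: T = 0x8, S = E(K, T) = 0xB; 0xB ⊕ 0xB = 0x0.
P[1]: T = 0x9, S = E(K, T) = 0x9; 0xA ⊕ 0x9 = 0x3.
P[2]: T = 0xA, S = E(K, T) = 0xF; 0x8 ⊕ 0xF = 0x7.
P[3]: T = 0xB, S = E(K, T) = 0xD; 0xB ⊕ 0xD = 0x6.
P[4]: T = 0xC, S = E(K, T) = 0x3; 0x7 ⊕ 0x3 = 0x4.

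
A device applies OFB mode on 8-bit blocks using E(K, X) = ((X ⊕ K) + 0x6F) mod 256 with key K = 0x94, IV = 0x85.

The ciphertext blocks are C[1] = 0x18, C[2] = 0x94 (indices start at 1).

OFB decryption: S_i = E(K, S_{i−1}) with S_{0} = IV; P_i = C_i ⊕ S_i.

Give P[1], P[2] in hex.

P[1] = 0x98, P[2] = 0x17

P[1]: S = E(K, 0x85) = 0x80; 0x18 ⊕ 0x80 = 0x98.
P[2]: S = E(K, 0x80) = 0x83; 0x94 ⊕ 0x83 = 0x17.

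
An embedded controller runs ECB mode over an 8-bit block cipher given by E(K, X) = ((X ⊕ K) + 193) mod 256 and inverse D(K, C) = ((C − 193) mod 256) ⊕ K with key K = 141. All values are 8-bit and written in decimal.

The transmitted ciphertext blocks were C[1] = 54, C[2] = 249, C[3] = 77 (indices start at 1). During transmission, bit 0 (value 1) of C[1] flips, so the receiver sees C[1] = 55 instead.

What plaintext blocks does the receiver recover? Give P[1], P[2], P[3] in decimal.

ECB decryption: P_i = D(K, C_i).
Only C[1] changed, to 55. In ECB, a change in C_i affects only P_i. Decrypting the received ciphertext:
P[1]: D(K, 55) = 251.
P[2]: D(K, 249) = 181.
P[3]: D(K, 77) = 1.
Blocks that differ from the original plaintext: P[1].

P[1] = 251, P[2] = 181, P[3] = 1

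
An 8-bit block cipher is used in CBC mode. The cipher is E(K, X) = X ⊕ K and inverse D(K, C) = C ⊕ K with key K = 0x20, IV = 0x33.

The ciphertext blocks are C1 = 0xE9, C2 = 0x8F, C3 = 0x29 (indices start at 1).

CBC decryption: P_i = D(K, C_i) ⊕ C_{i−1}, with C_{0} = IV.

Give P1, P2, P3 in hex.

P1: D(K, 0xE9) = 0xC9; 0xC9 ⊕ 0x33 = 0xFA.
P2: D(K, 0x8F) = 0xAF; 0xAF ⊕ 0xE9 = 0x46.
P3: D(K, 0x29) = 0x09; 0x09 ⊕ 0x8F = 0x86.

P1 = 0xFA, P2 = 0x46, P3 = 0x86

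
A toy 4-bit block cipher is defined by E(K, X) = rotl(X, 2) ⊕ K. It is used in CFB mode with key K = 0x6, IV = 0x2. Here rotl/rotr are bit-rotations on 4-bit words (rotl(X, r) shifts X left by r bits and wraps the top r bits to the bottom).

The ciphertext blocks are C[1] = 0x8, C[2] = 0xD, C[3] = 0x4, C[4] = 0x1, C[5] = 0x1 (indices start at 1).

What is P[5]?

CFB decryption: P_i = C_i ⊕ E(K, C_{i−1}), with C_{0} = IV.
P[5]: E(K, 0x1) = 0x2; 0x1 ⊕ 0x2 = 0x3.

P[5] = 0x3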